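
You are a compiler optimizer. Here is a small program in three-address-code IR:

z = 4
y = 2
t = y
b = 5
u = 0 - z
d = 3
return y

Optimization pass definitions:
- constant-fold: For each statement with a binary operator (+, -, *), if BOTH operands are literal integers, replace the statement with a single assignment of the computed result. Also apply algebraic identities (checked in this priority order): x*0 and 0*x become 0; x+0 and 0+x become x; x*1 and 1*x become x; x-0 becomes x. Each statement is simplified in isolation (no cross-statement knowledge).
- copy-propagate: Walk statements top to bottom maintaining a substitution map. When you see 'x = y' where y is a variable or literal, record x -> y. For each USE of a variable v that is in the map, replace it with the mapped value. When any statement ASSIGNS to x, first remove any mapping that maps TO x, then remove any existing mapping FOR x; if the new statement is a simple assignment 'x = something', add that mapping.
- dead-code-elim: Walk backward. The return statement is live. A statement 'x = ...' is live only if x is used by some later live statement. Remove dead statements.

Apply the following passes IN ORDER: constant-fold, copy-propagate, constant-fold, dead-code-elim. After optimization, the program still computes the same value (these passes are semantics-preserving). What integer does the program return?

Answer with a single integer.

Initial IR:
  z = 4
  y = 2
  t = y
  b = 5
  u = 0 - z
  d = 3
  return y
After constant-fold (7 stmts):
  z = 4
  y = 2
  t = y
  b = 5
  u = 0 - z
  d = 3
  return y
After copy-propagate (7 stmts):
  z = 4
  y = 2
  t = 2
  b = 5
  u = 0 - 4
  d = 3
  return 2
After constant-fold (7 stmts):
  z = 4
  y = 2
  t = 2
  b = 5
  u = -4
  d = 3
  return 2
After dead-code-elim (1 stmts):
  return 2
Evaluate:
  z = 4  =>  z = 4
  y = 2  =>  y = 2
  t = y  =>  t = 2
  b = 5  =>  b = 5
  u = 0 - z  =>  u = -4
  d = 3  =>  d = 3
  return y = 2

Answer: 2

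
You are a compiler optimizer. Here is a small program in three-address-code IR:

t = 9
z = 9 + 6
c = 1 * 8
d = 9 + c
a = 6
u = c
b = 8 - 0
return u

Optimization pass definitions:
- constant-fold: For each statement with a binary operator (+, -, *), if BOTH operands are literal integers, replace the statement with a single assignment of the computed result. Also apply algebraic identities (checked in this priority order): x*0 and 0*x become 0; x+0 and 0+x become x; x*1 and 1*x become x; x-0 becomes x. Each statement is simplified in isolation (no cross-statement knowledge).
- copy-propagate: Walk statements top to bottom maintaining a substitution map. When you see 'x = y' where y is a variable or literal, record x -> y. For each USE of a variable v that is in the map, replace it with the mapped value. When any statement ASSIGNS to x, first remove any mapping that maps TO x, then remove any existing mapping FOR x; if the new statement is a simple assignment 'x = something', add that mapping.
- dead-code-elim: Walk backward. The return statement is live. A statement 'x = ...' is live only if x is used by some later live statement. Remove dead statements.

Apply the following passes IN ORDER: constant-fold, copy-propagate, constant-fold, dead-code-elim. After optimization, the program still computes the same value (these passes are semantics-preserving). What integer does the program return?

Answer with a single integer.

Answer: 8

Derivation:
Initial IR:
  t = 9
  z = 9 + 6
  c = 1 * 8
  d = 9 + c
  a = 6
  u = c
  b = 8 - 0
  return u
After constant-fold (8 stmts):
  t = 9
  z = 15
  c = 8
  d = 9 + c
  a = 6
  u = c
  b = 8
  return u
After copy-propagate (8 stmts):
  t = 9
  z = 15
  c = 8
  d = 9 + 8
  a = 6
  u = 8
  b = 8
  return 8
After constant-fold (8 stmts):
  t = 9
  z = 15
  c = 8
  d = 17
  a = 6
  u = 8
  b = 8
  return 8
After dead-code-elim (1 stmts):
  return 8
Evaluate:
  t = 9  =>  t = 9
  z = 9 + 6  =>  z = 15
  c = 1 * 8  =>  c = 8
  d = 9 + c  =>  d = 17
  a = 6  =>  a = 6
  u = c  =>  u = 8
  b = 8 - 0  =>  b = 8
  return u = 8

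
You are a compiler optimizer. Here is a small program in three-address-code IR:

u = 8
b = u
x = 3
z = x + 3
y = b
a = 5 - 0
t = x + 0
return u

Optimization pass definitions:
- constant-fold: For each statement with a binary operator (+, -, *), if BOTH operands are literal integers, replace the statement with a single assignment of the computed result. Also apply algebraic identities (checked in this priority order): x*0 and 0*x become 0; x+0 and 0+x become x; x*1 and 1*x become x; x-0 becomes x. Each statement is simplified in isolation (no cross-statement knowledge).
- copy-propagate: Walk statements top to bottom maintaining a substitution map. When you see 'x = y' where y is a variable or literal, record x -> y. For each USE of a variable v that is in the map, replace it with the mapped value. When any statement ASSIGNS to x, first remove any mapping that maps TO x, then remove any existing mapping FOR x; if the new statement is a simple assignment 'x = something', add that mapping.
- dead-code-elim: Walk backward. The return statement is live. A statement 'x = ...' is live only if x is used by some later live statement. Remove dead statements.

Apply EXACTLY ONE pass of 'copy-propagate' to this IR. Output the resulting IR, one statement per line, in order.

Applying copy-propagate statement-by-statement:
  [1] u = 8  (unchanged)
  [2] b = u  -> b = 8
  [3] x = 3  (unchanged)
  [4] z = x + 3  -> z = 3 + 3
  [5] y = b  -> y = 8
  [6] a = 5 - 0  (unchanged)
  [7] t = x + 0  -> t = 3 + 0
  [8] return u  -> return 8
Result (8 stmts):
  u = 8
  b = 8
  x = 3
  z = 3 + 3
  y = 8
  a = 5 - 0
  t = 3 + 0
  return 8

Answer: u = 8
b = 8
x = 3
z = 3 + 3
y = 8
a = 5 - 0
t = 3 + 0
return 8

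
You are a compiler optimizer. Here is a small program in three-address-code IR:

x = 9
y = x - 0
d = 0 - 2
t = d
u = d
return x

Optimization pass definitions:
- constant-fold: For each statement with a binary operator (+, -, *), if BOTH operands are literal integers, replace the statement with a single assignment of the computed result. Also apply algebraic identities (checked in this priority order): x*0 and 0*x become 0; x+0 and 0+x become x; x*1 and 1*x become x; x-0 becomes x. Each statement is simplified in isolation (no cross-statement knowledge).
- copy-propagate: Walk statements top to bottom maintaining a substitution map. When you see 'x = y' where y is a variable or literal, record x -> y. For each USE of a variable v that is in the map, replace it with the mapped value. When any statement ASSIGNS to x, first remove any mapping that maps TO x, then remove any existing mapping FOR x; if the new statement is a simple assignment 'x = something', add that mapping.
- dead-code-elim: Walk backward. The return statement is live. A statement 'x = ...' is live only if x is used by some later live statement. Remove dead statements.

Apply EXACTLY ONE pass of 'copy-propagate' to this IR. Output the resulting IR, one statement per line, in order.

Applying copy-propagate statement-by-statement:
  [1] x = 9  (unchanged)
  [2] y = x - 0  -> y = 9 - 0
  [3] d = 0 - 2  (unchanged)
  [4] t = d  (unchanged)
  [5] u = d  (unchanged)
  [6] return x  -> return 9
Result (6 stmts):
  x = 9
  y = 9 - 0
  d = 0 - 2
  t = d
  u = d
  return 9

Answer: x = 9
y = 9 - 0
d = 0 - 2
t = d
u = d
return 9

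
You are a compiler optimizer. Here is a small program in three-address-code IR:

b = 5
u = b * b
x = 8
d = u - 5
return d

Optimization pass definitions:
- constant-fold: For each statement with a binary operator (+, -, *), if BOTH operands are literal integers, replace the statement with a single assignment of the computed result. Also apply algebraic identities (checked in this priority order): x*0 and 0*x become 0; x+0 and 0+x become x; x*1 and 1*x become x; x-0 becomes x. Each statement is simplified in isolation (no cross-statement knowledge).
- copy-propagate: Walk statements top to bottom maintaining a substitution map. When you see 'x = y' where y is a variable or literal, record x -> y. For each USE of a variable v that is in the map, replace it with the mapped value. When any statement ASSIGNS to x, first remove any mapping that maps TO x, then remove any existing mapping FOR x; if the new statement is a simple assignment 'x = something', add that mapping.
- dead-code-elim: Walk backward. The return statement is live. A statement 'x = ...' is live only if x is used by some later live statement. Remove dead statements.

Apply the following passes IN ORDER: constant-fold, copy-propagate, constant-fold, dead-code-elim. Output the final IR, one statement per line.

Initial IR:
  b = 5
  u = b * b
  x = 8
  d = u - 5
  return d
After constant-fold (5 stmts):
  b = 5
  u = b * b
  x = 8
  d = u - 5
  return d
After copy-propagate (5 stmts):
  b = 5
  u = 5 * 5
  x = 8
  d = u - 5
  return d
After constant-fold (5 stmts):
  b = 5
  u = 25
  x = 8
  d = u - 5
  return d
After dead-code-elim (3 stmts):
  u = 25
  d = u - 5
  return d

Answer: u = 25
d = u - 5
return d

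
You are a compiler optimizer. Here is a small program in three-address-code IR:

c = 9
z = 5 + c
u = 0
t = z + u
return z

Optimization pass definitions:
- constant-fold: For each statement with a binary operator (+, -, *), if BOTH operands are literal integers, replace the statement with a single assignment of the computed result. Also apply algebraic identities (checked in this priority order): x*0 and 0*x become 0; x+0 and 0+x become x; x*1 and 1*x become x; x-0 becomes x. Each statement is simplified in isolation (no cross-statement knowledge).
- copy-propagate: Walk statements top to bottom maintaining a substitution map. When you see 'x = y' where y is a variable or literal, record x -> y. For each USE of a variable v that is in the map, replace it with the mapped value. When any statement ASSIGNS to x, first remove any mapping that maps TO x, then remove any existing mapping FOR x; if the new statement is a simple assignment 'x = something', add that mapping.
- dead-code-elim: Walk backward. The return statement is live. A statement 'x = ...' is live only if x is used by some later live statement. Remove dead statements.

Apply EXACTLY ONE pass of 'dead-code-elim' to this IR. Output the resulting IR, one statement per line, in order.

Applying dead-code-elim statement-by-statement:
  [5] return z  -> KEEP (return); live=['z']
  [4] t = z + u  -> DEAD (t not live)
  [3] u = 0  -> DEAD (u not live)
  [2] z = 5 + c  -> KEEP; live=['c']
  [1] c = 9  -> KEEP; live=[]
Result (3 stmts):
  c = 9
  z = 5 + c
  return z

Answer: c = 9
z = 5 + c
return z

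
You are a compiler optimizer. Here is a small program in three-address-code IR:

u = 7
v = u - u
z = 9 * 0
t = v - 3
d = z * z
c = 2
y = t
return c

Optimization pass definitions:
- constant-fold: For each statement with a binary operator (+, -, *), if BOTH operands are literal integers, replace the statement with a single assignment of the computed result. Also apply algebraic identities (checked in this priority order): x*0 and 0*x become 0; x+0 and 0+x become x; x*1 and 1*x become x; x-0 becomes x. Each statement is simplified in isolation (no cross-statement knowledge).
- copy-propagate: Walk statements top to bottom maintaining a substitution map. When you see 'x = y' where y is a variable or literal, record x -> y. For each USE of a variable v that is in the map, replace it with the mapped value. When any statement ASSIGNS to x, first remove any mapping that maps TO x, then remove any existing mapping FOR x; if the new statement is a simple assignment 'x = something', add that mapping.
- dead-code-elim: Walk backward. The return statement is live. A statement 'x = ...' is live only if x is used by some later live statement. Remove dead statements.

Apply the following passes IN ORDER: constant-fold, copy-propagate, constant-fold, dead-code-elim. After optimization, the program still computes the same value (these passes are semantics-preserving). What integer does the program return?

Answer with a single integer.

Initial IR:
  u = 7
  v = u - u
  z = 9 * 0
  t = v - 3
  d = z * z
  c = 2
  y = t
  return c
After constant-fold (8 stmts):
  u = 7
  v = u - u
  z = 0
  t = v - 3
  d = z * z
  c = 2
  y = t
  return c
After copy-propagate (8 stmts):
  u = 7
  v = 7 - 7
  z = 0
  t = v - 3
  d = 0 * 0
  c = 2
  y = t
  return 2
After constant-fold (8 stmts):
  u = 7
  v = 0
  z = 0
  t = v - 3
  d = 0
  c = 2
  y = t
  return 2
After dead-code-elim (1 stmts):
  return 2
Evaluate:
  u = 7  =>  u = 7
  v = u - u  =>  v = 0
  z = 9 * 0  =>  z = 0
  t = v - 3  =>  t = -3
  d = z * z  =>  d = 0
  c = 2  =>  c = 2
  y = t  =>  y = -3
  return c = 2

Answer: 2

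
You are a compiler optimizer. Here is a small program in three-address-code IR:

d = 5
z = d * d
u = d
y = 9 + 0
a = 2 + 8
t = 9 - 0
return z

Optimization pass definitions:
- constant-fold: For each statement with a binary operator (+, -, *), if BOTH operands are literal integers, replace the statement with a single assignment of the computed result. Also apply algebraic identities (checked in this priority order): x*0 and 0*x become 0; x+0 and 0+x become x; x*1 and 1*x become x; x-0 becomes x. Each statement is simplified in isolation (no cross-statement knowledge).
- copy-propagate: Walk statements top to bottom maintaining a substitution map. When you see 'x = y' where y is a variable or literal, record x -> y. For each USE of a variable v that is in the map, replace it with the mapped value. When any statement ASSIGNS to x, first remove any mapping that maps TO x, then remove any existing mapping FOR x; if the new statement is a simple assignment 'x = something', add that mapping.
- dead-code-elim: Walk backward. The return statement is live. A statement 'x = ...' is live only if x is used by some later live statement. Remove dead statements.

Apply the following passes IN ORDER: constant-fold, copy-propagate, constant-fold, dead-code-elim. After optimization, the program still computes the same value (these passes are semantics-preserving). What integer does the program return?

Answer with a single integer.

Answer: 25

Derivation:
Initial IR:
  d = 5
  z = d * d
  u = d
  y = 9 + 0
  a = 2 + 8
  t = 9 - 0
  return z
After constant-fold (7 stmts):
  d = 5
  z = d * d
  u = d
  y = 9
  a = 10
  t = 9
  return z
After copy-propagate (7 stmts):
  d = 5
  z = 5 * 5
  u = 5
  y = 9
  a = 10
  t = 9
  return z
After constant-fold (7 stmts):
  d = 5
  z = 25
  u = 5
  y = 9
  a = 10
  t = 9
  return z
After dead-code-elim (2 stmts):
  z = 25
  return z
Evaluate:
  d = 5  =>  d = 5
  z = d * d  =>  z = 25
  u = d  =>  u = 5
  y = 9 + 0  =>  y = 9
  a = 2 + 8  =>  a = 10
  t = 9 - 0  =>  t = 9
  return z = 25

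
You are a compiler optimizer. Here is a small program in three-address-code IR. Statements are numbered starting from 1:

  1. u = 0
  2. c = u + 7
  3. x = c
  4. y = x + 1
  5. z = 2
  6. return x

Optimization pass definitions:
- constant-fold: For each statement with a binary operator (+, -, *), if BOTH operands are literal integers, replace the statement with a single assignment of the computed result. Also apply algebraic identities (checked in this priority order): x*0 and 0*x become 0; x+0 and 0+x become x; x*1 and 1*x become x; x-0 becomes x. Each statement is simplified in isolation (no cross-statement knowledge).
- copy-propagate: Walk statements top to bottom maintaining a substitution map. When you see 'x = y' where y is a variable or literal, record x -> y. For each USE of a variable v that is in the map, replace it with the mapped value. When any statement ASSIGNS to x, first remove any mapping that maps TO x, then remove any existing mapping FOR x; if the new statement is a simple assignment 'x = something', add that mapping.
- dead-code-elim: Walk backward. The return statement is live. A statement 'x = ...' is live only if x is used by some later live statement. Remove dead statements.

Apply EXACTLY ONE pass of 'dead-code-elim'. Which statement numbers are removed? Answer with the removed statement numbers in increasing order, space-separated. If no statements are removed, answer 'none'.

Answer: 4 5

Derivation:
Backward liveness scan:
Stmt 1 'u = 0': KEEP (u is live); live-in = []
Stmt 2 'c = u + 7': KEEP (c is live); live-in = ['u']
Stmt 3 'x = c': KEEP (x is live); live-in = ['c']
Stmt 4 'y = x + 1': DEAD (y not in live set ['x'])
Stmt 5 'z = 2': DEAD (z not in live set ['x'])
Stmt 6 'return x': KEEP (return); live-in = ['x']
Removed statement numbers: [4, 5]
Surviving IR:
  u = 0
  c = u + 7
  x = c
  return x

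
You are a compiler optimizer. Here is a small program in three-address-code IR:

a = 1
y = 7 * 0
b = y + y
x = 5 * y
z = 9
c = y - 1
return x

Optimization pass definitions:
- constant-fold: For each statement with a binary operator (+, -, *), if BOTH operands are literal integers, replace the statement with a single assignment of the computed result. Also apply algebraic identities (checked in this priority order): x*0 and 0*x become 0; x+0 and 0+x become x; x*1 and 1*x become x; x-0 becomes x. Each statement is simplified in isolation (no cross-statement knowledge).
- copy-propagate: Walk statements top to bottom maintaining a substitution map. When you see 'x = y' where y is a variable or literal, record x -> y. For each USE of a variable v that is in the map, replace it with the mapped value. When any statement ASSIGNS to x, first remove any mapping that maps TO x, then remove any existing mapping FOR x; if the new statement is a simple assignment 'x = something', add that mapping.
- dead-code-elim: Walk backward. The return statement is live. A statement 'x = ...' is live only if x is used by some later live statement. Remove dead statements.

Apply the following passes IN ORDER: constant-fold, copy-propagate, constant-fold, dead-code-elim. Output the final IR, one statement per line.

Answer: x = 0
return x

Derivation:
Initial IR:
  a = 1
  y = 7 * 0
  b = y + y
  x = 5 * y
  z = 9
  c = y - 1
  return x
After constant-fold (7 stmts):
  a = 1
  y = 0
  b = y + y
  x = 5 * y
  z = 9
  c = y - 1
  return x
After copy-propagate (7 stmts):
  a = 1
  y = 0
  b = 0 + 0
  x = 5 * 0
  z = 9
  c = 0 - 1
  return x
After constant-fold (7 stmts):
  a = 1
  y = 0
  b = 0
  x = 0
  z = 9
  c = -1
  return x
After dead-code-elim (2 stmts):
  x = 0
  return x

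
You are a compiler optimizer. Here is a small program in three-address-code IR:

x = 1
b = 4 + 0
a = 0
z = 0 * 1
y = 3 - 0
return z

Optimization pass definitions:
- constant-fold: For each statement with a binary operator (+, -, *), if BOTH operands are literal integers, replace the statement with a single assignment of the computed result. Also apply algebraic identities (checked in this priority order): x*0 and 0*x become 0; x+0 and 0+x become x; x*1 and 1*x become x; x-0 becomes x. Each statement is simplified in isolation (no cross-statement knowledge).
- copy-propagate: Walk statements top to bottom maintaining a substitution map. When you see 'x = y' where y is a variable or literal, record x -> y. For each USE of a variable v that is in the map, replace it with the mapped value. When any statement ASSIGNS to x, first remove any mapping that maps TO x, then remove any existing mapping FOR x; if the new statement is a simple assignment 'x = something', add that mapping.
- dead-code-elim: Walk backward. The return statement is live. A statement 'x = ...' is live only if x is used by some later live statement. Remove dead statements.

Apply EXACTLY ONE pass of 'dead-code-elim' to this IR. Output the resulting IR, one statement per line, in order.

Applying dead-code-elim statement-by-statement:
  [6] return z  -> KEEP (return); live=['z']
  [5] y = 3 - 0  -> DEAD (y not live)
  [4] z = 0 * 1  -> KEEP; live=[]
  [3] a = 0  -> DEAD (a not live)
  [2] b = 4 + 0  -> DEAD (b not live)
  [1] x = 1  -> DEAD (x not live)
Result (2 stmts):
  z = 0 * 1
  return z

Answer: z = 0 * 1
return z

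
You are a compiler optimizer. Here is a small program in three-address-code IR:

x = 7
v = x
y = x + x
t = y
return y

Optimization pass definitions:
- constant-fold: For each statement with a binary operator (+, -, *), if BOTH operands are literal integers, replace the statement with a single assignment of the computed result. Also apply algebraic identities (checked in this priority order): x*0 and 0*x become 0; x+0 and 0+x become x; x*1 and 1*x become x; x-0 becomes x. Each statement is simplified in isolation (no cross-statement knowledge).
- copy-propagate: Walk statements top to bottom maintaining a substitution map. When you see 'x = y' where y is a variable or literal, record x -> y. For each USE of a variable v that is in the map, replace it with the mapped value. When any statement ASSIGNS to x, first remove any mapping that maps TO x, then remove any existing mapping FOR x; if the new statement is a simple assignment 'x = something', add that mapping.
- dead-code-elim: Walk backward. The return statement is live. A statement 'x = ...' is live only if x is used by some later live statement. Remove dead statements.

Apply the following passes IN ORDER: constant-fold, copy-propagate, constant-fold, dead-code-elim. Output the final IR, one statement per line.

Answer: y = 14
return y

Derivation:
Initial IR:
  x = 7
  v = x
  y = x + x
  t = y
  return y
After constant-fold (5 stmts):
  x = 7
  v = x
  y = x + x
  t = y
  return y
After copy-propagate (5 stmts):
  x = 7
  v = 7
  y = 7 + 7
  t = y
  return y
After constant-fold (5 stmts):
  x = 7
  v = 7
  y = 14
  t = y
  return y
After dead-code-elim (2 stmts):
  y = 14
  return y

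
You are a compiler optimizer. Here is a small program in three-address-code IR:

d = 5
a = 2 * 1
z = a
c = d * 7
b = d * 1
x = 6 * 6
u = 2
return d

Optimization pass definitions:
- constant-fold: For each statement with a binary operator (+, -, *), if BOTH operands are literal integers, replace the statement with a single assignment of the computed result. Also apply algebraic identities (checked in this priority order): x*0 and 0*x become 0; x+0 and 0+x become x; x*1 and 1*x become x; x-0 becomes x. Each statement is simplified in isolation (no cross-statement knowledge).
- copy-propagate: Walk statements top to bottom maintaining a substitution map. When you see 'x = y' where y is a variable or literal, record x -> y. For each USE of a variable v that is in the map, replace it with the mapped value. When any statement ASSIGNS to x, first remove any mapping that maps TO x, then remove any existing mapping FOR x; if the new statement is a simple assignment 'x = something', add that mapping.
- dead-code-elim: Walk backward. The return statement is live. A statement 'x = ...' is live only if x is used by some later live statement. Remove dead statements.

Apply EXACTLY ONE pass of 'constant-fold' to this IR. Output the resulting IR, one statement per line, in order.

Answer: d = 5
a = 2
z = a
c = d * 7
b = d
x = 36
u = 2
return d

Derivation:
Applying constant-fold statement-by-statement:
  [1] d = 5  (unchanged)
  [2] a = 2 * 1  -> a = 2
  [3] z = a  (unchanged)
  [4] c = d * 7  (unchanged)
  [5] b = d * 1  -> b = d
  [6] x = 6 * 6  -> x = 36
  [7] u = 2  (unchanged)
  [8] return d  (unchanged)
Result (8 stmts):
  d = 5
  a = 2
  z = a
  c = d * 7
  b = d
  x = 36
  u = 2
  return d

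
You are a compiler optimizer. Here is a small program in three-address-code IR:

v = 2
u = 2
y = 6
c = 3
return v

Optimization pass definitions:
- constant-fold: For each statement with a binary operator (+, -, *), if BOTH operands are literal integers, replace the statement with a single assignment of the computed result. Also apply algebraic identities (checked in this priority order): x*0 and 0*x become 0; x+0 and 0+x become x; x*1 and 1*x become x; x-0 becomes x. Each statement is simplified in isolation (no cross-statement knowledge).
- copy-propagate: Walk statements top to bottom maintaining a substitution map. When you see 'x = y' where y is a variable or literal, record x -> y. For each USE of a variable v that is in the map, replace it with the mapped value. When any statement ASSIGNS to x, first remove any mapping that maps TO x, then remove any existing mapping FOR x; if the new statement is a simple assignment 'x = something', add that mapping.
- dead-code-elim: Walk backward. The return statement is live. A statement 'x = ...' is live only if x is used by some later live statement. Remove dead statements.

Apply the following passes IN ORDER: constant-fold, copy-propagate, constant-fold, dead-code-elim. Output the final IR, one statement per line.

Answer: return 2

Derivation:
Initial IR:
  v = 2
  u = 2
  y = 6
  c = 3
  return v
After constant-fold (5 stmts):
  v = 2
  u = 2
  y = 6
  c = 3
  return v
After copy-propagate (5 stmts):
  v = 2
  u = 2
  y = 6
  c = 3
  return 2
After constant-fold (5 stmts):
  v = 2
  u = 2
  y = 6
  c = 3
  return 2
After dead-code-elim (1 stmts):
  return 2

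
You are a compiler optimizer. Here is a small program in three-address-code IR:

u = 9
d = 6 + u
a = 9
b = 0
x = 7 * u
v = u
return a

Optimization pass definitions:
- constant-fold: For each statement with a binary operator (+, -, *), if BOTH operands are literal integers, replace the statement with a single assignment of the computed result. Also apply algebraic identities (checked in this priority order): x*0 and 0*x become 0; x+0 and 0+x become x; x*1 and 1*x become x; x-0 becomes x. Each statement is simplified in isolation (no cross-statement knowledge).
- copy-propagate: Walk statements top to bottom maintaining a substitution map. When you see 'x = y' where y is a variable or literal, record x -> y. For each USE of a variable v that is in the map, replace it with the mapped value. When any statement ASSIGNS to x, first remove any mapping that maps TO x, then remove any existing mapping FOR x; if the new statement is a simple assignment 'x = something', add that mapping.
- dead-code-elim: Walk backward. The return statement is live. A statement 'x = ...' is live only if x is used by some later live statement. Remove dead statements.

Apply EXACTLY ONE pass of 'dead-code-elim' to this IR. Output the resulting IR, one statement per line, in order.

Applying dead-code-elim statement-by-statement:
  [7] return a  -> KEEP (return); live=['a']
  [6] v = u  -> DEAD (v not live)
  [5] x = 7 * u  -> DEAD (x not live)
  [4] b = 0  -> DEAD (b not live)
  [3] a = 9  -> KEEP; live=[]
  [2] d = 6 + u  -> DEAD (d not live)
  [1] u = 9  -> DEAD (u not live)
Result (2 stmts):
  a = 9
  return a

Answer: a = 9
return a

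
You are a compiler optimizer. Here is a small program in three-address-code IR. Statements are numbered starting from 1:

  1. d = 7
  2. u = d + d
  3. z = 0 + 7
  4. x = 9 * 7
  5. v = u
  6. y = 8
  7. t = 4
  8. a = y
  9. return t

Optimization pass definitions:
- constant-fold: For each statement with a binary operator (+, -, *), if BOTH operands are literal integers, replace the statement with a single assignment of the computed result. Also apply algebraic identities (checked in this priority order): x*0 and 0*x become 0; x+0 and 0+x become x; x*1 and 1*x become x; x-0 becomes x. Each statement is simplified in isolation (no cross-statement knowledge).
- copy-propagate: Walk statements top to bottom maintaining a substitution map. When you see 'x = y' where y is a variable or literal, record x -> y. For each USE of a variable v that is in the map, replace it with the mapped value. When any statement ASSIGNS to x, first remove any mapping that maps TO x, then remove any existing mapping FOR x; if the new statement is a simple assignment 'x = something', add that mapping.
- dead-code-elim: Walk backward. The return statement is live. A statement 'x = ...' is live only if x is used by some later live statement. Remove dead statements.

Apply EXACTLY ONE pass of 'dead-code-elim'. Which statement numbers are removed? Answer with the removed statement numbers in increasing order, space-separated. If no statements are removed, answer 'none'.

Answer: 1 2 3 4 5 6 8

Derivation:
Backward liveness scan:
Stmt 1 'd = 7': DEAD (d not in live set [])
Stmt 2 'u = d + d': DEAD (u not in live set [])
Stmt 3 'z = 0 + 7': DEAD (z not in live set [])
Stmt 4 'x = 9 * 7': DEAD (x not in live set [])
Stmt 5 'v = u': DEAD (v not in live set [])
Stmt 6 'y = 8': DEAD (y not in live set [])
Stmt 7 't = 4': KEEP (t is live); live-in = []
Stmt 8 'a = y': DEAD (a not in live set ['t'])
Stmt 9 'return t': KEEP (return); live-in = ['t']
Removed statement numbers: [1, 2, 3, 4, 5, 6, 8]
Surviving IR:
  t = 4
  return t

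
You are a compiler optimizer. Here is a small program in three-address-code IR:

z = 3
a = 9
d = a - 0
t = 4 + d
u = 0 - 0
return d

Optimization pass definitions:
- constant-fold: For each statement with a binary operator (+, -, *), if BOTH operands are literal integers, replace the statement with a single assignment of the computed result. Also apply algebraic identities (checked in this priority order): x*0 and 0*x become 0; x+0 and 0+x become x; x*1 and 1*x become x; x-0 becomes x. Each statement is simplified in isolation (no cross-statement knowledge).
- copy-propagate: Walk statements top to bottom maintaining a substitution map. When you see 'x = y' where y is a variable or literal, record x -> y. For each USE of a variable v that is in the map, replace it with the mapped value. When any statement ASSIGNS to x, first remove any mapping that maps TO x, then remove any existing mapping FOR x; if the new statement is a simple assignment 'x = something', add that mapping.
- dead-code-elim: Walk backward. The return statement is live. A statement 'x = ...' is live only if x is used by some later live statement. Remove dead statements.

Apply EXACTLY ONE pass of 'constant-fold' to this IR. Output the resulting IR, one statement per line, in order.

Answer: z = 3
a = 9
d = a
t = 4 + d
u = 0
return d

Derivation:
Applying constant-fold statement-by-statement:
  [1] z = 3  (unchanged)
  [2] a = 9  (unchanged)
  [3] d = a - 0  -> d = a
  [4] t = 4 + d  (unchanged)
  [5] u = 0 - 0  -> u = 0
  [6] return d  (unchanged)
Result (6 stmts):
  z = 3
  a = 9
  d = a
  t = 4 + d
  u = 0
  return d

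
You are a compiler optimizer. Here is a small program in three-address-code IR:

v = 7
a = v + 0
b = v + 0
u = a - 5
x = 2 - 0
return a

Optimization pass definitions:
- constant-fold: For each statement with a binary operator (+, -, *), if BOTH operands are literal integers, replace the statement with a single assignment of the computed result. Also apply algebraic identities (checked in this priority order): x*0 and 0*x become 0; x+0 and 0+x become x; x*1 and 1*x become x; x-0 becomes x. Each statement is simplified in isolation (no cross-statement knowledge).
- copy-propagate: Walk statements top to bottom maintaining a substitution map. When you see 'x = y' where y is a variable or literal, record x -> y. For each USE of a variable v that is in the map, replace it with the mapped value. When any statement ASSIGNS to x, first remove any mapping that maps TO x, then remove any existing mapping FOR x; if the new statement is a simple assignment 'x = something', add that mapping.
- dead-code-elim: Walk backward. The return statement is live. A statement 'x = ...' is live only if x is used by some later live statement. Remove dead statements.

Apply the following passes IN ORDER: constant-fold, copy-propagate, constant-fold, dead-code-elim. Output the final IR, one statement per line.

Initial IR:
  v = 7
  a = v + 0
  b = v + 0
  u = a - 5
  x = 2 - 0
  return a
After constant-fold (6 stmts):
  v = 7
  a = v
  b = v
  u = a - 5
  x = 2
  return a
After copy-propagate (6 stmts):
  v = 7
  a = 7
  b = 7
  u = 7 - 5
  x = 2
  return 7
After constant-fold (6 stmts):
  v = 7
  a = 7
  b = 7
  u = 2
  x = 2
  return 7
After dead-code-elim (1 stmts):
  return 7

Answer: return 7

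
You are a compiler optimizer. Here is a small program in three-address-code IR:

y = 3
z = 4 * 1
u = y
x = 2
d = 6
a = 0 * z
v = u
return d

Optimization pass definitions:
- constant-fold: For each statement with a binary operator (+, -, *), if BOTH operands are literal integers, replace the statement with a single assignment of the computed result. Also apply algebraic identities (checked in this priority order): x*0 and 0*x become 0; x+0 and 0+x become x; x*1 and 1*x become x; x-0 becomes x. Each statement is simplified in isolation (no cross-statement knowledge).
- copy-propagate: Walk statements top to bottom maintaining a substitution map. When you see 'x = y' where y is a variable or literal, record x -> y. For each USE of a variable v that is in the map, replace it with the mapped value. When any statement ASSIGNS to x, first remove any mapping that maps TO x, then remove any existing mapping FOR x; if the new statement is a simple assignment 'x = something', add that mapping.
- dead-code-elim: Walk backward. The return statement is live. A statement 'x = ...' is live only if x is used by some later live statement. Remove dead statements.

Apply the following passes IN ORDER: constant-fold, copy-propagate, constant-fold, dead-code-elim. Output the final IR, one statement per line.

Initial IR:
  y = 3
  z = 4 * 1
  u = y
  x = 2
  d = 6
  a = 0 * z
  v = u
  return d
After constant-fold (8 stmts):
  y = 3
  z = 4
  u = y
  x = 2
  d = 6
  a = 0
  v = u
  return d
After copy-propagate (8 stmts):
  y = 3
  z = 4
  u = 3
  x = 2
  d = 6
  a = 0
  v = 3
  return 6
After constant-fold (8 stmts):
  y = 3
  z = 4
  u = 3
  x = 2
  d = 6
  a = 0
  v = 3
  return 6
After dead-code-elim (1 stmts):
  return 6

Answer: return 6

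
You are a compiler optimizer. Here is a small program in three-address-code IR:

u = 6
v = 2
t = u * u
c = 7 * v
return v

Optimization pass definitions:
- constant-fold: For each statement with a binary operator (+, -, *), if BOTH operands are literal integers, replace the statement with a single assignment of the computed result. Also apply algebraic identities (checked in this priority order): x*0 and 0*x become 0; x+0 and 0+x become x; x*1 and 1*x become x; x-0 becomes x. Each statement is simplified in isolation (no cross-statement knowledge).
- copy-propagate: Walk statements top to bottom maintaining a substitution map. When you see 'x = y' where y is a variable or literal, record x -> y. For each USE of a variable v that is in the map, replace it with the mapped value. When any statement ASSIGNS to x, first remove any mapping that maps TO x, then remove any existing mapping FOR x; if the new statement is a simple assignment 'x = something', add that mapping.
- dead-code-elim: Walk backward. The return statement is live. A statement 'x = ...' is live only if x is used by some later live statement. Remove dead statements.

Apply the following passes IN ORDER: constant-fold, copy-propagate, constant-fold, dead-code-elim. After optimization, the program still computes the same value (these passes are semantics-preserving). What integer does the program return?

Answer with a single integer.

Initial IR:
  u = 6
  v = 2
  t = u * u
  c = 7 * v
  return v
After constant-fold (5 stmts):
  u = 6
  v = 2
  t = u * u
  c = 7 * v
  return v
After copy-propagate (5 stmts):
  u = 6
  v = 2
  t = 6 * 6
  c = 7 * 2
  return 2
After constant-fold (5 stmts):
  u = 6
  v = 2
  t = 36
  c = 14
  return 2
After dead-code-elim (1 stmts):
  return 2
Evaluate:
  u = 6  =>  u = 6
  v = 2  =>  v = 2
  t = u * u  =>  t = 36
  c = 7 * v  =>  c = 14
  return v = 2

Answer: 2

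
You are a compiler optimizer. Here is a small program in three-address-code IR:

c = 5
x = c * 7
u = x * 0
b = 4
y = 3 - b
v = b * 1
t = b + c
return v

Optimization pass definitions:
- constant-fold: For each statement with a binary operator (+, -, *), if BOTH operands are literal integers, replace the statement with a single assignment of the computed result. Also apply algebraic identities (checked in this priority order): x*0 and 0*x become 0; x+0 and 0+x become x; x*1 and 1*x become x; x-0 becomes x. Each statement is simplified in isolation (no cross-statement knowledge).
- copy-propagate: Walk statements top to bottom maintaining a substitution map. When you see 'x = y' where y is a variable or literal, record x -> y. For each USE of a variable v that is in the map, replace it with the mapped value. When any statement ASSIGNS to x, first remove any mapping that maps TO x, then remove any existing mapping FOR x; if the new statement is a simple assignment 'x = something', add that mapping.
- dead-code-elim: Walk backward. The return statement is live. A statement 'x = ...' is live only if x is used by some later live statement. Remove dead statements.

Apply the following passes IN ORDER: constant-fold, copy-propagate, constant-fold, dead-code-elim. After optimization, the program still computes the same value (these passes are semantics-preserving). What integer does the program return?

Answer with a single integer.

Initial IR:
  c = 5
  x = c * 7
  u = x * 0
  b = 4
  y = 3 - b
  v = b * 1
  t = b + c
  return v
After constant-fold (8 stmts):
  c = 5
  x = c * 7
  u = 0
  b = 4
  y = 3 - b
  v = b
  t = b + c
  return v
After copy-propagate (8 stmts):
  c = 5
  x = 5 * 7
  u = 0
  b = 4
  y = 3 - 4
  v = 4
  t = 4 + 5
  return 4
After constant-fold (8 stmts):
  c = 5
  x = 35
  u = 0
  b = 4
  y = -1
  v = 4
  t = 9
  return 4
After dead-code-elim (1 stmts):
  return 4
Evaluate:
  c = 5  =>  c = 5
  x = c * 7  =>  x = 35
  u = x * 0  =>  u = 0
  b = 4  =>  b = 4
  y = 3 - b  =>  y = -1
  v = b * 1  =>  v = 4
  t = b + c  =>  t = 9
  return v = 4

Answer: 4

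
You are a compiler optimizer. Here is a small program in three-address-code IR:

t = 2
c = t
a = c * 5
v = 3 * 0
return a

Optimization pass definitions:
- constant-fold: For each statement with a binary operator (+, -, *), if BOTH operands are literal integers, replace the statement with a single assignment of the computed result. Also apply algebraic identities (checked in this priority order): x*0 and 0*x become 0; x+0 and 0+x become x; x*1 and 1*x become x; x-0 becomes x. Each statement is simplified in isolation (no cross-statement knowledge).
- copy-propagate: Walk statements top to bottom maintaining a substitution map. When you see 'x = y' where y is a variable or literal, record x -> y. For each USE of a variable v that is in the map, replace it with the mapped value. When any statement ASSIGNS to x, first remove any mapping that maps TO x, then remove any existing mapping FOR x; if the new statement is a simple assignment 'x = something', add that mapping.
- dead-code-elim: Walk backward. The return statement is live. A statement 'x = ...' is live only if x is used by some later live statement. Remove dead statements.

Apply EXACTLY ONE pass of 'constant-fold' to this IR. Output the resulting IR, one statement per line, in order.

Answer: t = 2
c = t
a = c * 5
v = 0
return a

Derivation:
Applying constant-fold statement-by-statement:
  [1] t = 2  (unchanged)
  [2] c = t  (unchanged)
  [3] a = c * 5  (unchanged)
  [4] v = 3 * 0  -> v = 0
  [5] return a  (unchanged)
Result (5 stmts):
  t = 2
  c = t
  a = c * 5
  v = 0
  return a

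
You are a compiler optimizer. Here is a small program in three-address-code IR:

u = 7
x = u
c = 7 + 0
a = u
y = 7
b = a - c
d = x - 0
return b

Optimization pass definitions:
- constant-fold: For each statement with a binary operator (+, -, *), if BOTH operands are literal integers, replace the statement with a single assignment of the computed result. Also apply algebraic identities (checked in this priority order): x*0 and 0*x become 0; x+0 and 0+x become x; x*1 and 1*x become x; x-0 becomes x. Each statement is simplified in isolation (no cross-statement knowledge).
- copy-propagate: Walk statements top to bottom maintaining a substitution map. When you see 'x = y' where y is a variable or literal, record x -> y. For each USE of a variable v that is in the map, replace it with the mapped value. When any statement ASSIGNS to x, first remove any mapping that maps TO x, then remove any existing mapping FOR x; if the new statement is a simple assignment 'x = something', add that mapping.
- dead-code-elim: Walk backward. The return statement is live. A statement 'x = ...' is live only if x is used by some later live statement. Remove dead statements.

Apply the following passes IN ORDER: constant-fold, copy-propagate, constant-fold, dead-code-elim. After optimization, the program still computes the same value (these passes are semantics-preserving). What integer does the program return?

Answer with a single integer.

Answer: 0

Derivation:
Initial IR:
  u = 7
  x = u
  c = 7 + 0
  a = u
  y = 7
  b = a - c
  d = x - 0
  return b
After constant-fold (8 stmts):
  u = 7
  x = u
  c = 7
  a = u
  y = 7
  b = a - c
  d = x
  return b
After copy-propagate (8 stmts):
  u = 7
  x = 7
  c = 7
  a = 7
  y = 7
  b = 7 - 7
  d = 7
  return b
After constant-fold (8 stmts):
  u = 7
  x = 7
  c = 7
  a = 7
  y = 7
  b = 0
  d = 7
  return b
After dead-code-elim (2 stmts):
  b = 0
  return b
Evaluate:
  u = 7  =>  u = 7
  x = u  =>  x = 7
  c = 7 + 0  =>  c = 7
  a = u  =>  a = 7
  y = 7  =>  y = 7
  b = a - c  =>  b = 0
  d = x - 0  =>  d = 7
  return b = 0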